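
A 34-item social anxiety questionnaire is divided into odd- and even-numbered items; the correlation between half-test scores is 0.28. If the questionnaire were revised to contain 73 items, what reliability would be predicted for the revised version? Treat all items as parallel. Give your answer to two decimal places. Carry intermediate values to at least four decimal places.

Full-test reliability from the split-half r: r_full = 2(0.28)/(1 + 0.28) = 0.4375
Length factor from 34 to 73 items: n = 73/34 = 2.1471
r_new = n·r_full / (1 + (n − 1)·r_full) = 0.9394 / 1.5019 ≈ 0.6255

0.63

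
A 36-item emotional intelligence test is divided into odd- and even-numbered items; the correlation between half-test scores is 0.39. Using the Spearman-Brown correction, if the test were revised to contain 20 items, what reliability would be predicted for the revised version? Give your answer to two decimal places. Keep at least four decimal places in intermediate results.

0.42

Spearman-Brown correction (n = 2): r_full = 2·0.39/(1 + 0.39) = 0.5612
Length factor from 36 to 20 items: n = 20/36 = 0.5556
r_new = n·r_full / (1 + (n − 1)·r_full) = 0.3118 / 0.7506 ≈ 0.4154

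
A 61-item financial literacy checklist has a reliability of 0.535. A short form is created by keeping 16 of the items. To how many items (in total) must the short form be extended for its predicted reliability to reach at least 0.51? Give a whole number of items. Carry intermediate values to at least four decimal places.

56

First, r for the 16-item form: n = 16/61 = 0.2623, so r_16 = 0.2623·0.535/(1 + (0.2623 − 1)·0.535) = 0.2318
Then solve for n' with r_old = 0.2318, r_target = 0.51: n' = 0.51(1 − 0.2318)/[0.2318(1 − 0.51)] = 3.4493
Total items = 3.4493 × 16 = 55.19, rounded up to 56.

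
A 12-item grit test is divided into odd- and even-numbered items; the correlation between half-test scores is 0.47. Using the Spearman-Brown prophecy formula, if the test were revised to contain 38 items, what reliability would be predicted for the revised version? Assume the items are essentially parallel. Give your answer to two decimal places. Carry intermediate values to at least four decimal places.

0.85

Spearman-Brown correction (n = 2): r_full = 2·0.47/(1 + 0.47) = 0.6395
Then adjust to 38 items: n = 38/12 = 3.1667
r_new = n·r_full / (1 + (n − 1)·r_full) = 2.0251 / 2.3856 ≈ 0.8489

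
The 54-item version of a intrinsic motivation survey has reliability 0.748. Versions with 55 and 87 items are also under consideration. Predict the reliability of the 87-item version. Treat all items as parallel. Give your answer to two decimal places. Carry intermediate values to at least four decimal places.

The 55-item form is not needed; work directly from the 54-item form with n = 87/54 = 1.6111.
r_{87} = n·r / (1 + (n − 1)·r) = 1.2051 / 1.4571 ≈ 0.8271

0.83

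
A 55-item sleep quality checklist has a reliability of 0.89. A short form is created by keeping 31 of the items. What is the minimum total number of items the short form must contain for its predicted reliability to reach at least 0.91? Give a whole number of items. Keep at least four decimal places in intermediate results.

First, r for the 31-item form: n = 31/55 = 0.5636, so r_31 = 0.5636·0.89/(1 + (0.5636 − 1)·0.89) = 0.8201
Length factor from the short form to reach 0.91: n' = 0.91(1 − 0.8201) / [0.8201(1 − 0.91)] ≈ 2.2180
Total items = 2.2180 × 31 = 68.76, rounded up to 69.

69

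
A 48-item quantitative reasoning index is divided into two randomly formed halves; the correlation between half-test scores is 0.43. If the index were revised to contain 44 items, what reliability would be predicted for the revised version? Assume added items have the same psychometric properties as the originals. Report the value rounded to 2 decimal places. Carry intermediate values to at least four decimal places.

0.58

Full-test reliability from the split-half r: r_full = 2(0.43)/(1 + 0.43) = 0.6014
Length factor from 48 to 44 items: n = 44/48 = 0.9167
r_new = n·r_full / (1 + (n − 1)·r_full) = 0.5513 / 0.9499 ≈ 0.5804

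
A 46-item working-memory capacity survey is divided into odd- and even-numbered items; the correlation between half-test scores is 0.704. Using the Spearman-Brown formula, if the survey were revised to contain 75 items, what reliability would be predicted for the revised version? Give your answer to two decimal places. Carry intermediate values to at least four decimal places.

0.89

Spearman-Brown correction (n = 2): r_full = 2·0.704/(1 + 0.704) = 0.8263
Then adjust to 75 items: n = 75/46 = 1.6304
r_new = n·r_full / (1 + (n − 1)·r_full) = 1.3472 / 1.5209 ≈ 0.8858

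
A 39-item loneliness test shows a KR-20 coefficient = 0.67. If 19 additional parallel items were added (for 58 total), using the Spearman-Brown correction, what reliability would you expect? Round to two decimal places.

0.75

The new length is 58/39 = 1.4872 times the old.
r_new = (1.4872 × 0.67) / (1 + (1.4872 − 1) × 0.67)
r_new = 0.9964 / 1.3264 ≈ 0.7512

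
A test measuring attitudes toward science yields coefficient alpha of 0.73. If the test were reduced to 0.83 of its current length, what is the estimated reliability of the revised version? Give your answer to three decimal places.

0.692

By Spearman-Brown, r_new = n r / (1 + (n − 1) r).
r_new = (0.83 × 0.73) / (1 + (0.83 − 1) × 0.73)
r_new = 0.6059 / 0.8759 ≈ 0.6917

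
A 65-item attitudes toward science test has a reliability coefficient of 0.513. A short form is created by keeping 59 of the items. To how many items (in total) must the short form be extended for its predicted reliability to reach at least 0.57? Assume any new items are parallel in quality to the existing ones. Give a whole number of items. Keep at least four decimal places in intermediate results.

Short-form reliability: n = 59/65 = 0.9077; r_59 = n·r/(1+(n−1)r) ≈ 0.4888
Length factor from the short form to reach 0.57: n' = 0.57(1 − 0.4888) / [0.4888(1 − 0.57)] ≈ 1.3863
Total items = 1.3863 × 59 = 81.79, rounded up to 82.

82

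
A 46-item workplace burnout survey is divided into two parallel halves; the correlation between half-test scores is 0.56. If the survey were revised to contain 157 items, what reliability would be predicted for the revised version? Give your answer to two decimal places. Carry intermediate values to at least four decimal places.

Spearman-Brown correction (n = 2): r_full = 2·0.56/(1 + 0.56) = 0.7179
Then adjust to 157 items: n = 157/46 = 3.4130
r_new = n·r_full / (1 + (n − 1)·r_full) = 2.4502 / 2.7323 ≈ 0.8968

0.90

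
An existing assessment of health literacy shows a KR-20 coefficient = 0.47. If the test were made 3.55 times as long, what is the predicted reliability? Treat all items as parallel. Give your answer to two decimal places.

0.76

r_new = (3.55 × 0.47) / (1 + (3.55 − 1) × 0.47)
     = 1.6685 / 2.1985 = 0.7589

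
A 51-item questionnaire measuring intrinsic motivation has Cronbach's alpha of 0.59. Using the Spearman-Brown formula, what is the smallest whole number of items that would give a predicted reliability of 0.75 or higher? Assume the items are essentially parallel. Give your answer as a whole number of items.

Spearman-Brown solved for the length factor n:
n = r*(1 − r) / [ r (1 − r*) ]
n = [0.75 × 0.41] / [0.59 × 0.25]
  = 0.3075 / 0.1475 = 2.0847
2.0847 × 51 = 106.32 → 107 items

107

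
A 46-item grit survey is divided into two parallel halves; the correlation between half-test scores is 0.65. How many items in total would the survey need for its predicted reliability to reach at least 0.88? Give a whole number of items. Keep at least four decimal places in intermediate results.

Corrected full-test reliability: r_full = 2 × 0.65 / (1 + 0.65) ≈ 0.7879
Solve Spearman-Brown for n: n = 0.88(1 − 0.7879) / [0.7879(1 − 0.88)] = 1.9741
Required items = 1.9741 × 46 = 90.81, so 91 items.

91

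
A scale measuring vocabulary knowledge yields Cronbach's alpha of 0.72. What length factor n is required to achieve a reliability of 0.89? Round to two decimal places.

3.15

Invert Spearman-Brown to solve for n:
n = r_target (1 − r_old) / [ r_old (1 − r_target) ]
n = [0.89 × 0.28] / [0.72 × 0.11]
n = 0.2492 / 0.0792 ≈ 3.1465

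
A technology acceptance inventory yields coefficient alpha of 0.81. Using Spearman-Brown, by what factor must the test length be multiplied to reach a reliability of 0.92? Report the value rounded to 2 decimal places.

2.70

Rearranging the Spearman-Brown formula for n,
n = r*(1 − r) / [ r (1 − r*) ]
n = 0.92 × (1 − 0.81) / [ 0.81 × (1 − 0.92) ]
  = 0.1748 / 0.0648 = 2.6975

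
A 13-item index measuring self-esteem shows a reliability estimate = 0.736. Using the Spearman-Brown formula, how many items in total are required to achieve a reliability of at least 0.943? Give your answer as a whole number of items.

78

n = 0.943(1 − 0.736) / [0.736(1 − 0.943)]
n = 0.248952 / 0.041952 ≈ 5.9342
5.9342 × 13 = 77.14 → 78 items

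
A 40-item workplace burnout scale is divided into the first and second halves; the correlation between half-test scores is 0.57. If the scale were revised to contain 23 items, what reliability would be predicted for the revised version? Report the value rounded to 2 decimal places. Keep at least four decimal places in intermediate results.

Spearman-Brown correction (n = 2): r_full = 2·0.57/(1 + 0.57) = 0.7261
Then adjust to 23 items: n = 23/40 = 0.5750
r_new = n·r_full / (1 + (n − 1)·r_full) = 0.4175 / 0.6914 ≈ 0.6038

0.60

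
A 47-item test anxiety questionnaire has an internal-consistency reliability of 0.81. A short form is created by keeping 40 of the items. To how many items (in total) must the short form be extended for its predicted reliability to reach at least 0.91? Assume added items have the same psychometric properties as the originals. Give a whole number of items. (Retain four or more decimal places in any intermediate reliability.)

112

Short-form reliability: n = 40/47 = 0.8511; r_40 = n·r/(1+(n−1)r) ≈ 0.7839
Length factor from the short form to reach 0.91: n' = 0.91(1 − 0.7839) / [0.7839(1 − 0.91)] ≈ 2.7874
Items = 2.7874 × 40 ≈ 111.50 → 112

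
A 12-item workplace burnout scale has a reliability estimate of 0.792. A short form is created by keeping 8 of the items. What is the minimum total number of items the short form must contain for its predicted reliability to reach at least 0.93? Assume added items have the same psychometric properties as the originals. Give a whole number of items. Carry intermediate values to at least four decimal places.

Short-form reliability: n = 8/12 = 0.6667; r_8 = n·r/(1+(n−1)r) ≈ 0.7174
Then solve for n' with r_old = 0.7174, r_target = 0.93: n' = 0.93(1 − 0.7174)/[0.7174(1 − 0.93)] = 5.2335
Items = 5.2335 × 8 ≈ 41.87 → 42

42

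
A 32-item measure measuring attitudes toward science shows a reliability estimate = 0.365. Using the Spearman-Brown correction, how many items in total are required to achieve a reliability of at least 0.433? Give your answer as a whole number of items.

43

Rearranging the Spearman-Brown formula for n,
n = r_target (1 − r_old) / [ r_old (1 − r_target) ]
n = 0.433(1 − 0.365) / [0.365(1 − 0.433)]
n = 0.274955 / 0.206955 ≈ 1.3286
1.3286 × 32 = 42.52 → 43 items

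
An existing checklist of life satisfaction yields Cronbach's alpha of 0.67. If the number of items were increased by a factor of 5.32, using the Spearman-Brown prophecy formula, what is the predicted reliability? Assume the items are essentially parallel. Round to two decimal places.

0.92

r_new = 5.32·0.67 / [1 + (5.32 − 1)·0.67]
     = 3.5644 / 3.8944 = 0.9153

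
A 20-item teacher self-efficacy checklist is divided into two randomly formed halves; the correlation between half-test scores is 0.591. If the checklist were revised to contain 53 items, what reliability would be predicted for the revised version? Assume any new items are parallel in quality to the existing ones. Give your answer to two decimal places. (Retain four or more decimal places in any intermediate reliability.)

0.88

Full-test reliability from the split-half r: r_full = 2(0.591)/(1 + 0.591) = 0.7429
Length factor from 20 to 53 items: n = 53/20 = 2.6500
r_new = n·r_full / (1 + (n − 1)·r_full) = 1.9687 / 2.2258 ≈ 0.8845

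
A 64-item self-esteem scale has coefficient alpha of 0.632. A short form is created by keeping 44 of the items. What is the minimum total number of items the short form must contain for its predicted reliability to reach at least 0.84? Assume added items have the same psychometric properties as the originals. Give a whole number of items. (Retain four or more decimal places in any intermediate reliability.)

196

First, r for the 44-item form: n = 44/64 = 0.6875, so r_44 = 0.6875·0.632/(1 + (0.6875 − 1)·0.632) = 0.5414
Then solve for n' with r_old = 0.5414, r_target = 0.84: n' = 0.84(1 − 0.5414)/[0.5414(1 − 0.84)] = 4.4471
Total items = 4.4471 × 44 = 195.67, rounded up to 196.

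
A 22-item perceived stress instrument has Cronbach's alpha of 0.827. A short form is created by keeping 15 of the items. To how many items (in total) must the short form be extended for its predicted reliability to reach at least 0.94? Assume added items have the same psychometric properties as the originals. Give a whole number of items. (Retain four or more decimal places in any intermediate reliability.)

73

First, r for the 15-item form: n = 15/22 = 0.6818, so r_15 = 0.6818·0.827/(1 + (0.6818 − 1)·0.827) = 0.7652
Then solve for n' with r_old = 0.7652, r_target = 0.94: n' = 0.94(1 − 0.7652)/[0.7652(1 − 0.94)] = 4.8073
Items = 4.8073 × 15 ≈ 72.11 → 73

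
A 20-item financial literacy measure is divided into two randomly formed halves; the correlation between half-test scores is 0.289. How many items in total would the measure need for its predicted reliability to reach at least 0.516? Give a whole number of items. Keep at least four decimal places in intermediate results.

27

r_full = 2(0.289)/(1 + 0.289) = 0.4484
n = r_tgt(1 − r_full) / [r_full(1 − r_tgt)] = 0.516 × 0.5516 / (0.4484 × 0.484) ≈ 1.3115
Items = 1.3115 × 20 ≈ 26.23 → 27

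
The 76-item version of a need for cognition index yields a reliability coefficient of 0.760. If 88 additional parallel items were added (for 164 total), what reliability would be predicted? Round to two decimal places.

Length ratio n = 164/76 = 2.1579
Apply the Spearman-Brown prophecy formula, r' = nr / [1 + (n − 1)r]:
r_new = 2.1579·0.760 / [1 + (2.1579 − 1)·0.760]
r_new = 1.6400 / 1.8800 ≈ 0.8723

0.87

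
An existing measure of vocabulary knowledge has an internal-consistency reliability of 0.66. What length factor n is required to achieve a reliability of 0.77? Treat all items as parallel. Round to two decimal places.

1.72

Invert Spearman-Brown to solve for n:
n = r*(1 − r) / [ r (1 − r*) ]
n = 0.77 × (1 − 0.66) / [ 0.66 × (1 − 0.77) ]
  = 0.2618 / 0.1518 = 1.7246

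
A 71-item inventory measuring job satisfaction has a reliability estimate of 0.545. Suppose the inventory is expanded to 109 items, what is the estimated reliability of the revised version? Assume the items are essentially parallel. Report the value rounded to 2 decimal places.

0.65

Length ratio n = 109/71 = 1.5352
r_new = 1.5352·0.545 / [1 + (1.5352 − 1)·0.545]
r_new = 0.8367 / 1.2917 ≈ 0.6478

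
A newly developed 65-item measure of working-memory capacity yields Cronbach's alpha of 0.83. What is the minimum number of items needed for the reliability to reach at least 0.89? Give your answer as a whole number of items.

Rearranging the Spearman-Brown formula for n,
n = r_target (1 − r_old) / [ r_old (1 − r_target) ]
n = 0.89 × (1 − 0.83) / [ 0.83 × (1 − 0.89) ]
  = 0.1513 / 0.0913 = 1.6572
Items needed = n × 65 = 1.6572 × 65 ≈ 107.72 → round up to 108

108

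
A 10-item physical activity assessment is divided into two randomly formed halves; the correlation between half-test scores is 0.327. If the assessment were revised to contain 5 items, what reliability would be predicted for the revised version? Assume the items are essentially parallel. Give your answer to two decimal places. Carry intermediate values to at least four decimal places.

First correct the split-half correlation to full-test reliability: r_full = 2 × 0.327 / (1 + 0.327) ≈ 0.4928
Then adjust to 5 items: n = 5/10 = 0.5000
r_new = n·r_full / (1 + (n − 1)·r_full) = 0.2464 / 0.7536 ≈ 0.3270

0.33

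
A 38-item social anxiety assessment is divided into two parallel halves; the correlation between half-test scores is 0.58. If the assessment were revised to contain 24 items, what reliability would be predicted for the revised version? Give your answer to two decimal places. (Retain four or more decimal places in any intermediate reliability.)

0.64

Full-test reliability from the split-half r: r_full = 2(0.58)/(1 + 0.58) = 0.7342
Then adjust to 24 items: n = 24/38 = 0.6316
r_new = n·r_full / (1 + (n − 1)·r_full) = 0.4637 / 0.7295 ≈ 0.6356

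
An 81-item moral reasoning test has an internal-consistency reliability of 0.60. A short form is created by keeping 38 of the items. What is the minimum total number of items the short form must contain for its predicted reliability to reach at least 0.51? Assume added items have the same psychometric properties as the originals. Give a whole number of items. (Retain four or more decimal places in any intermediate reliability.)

57

Short-form reliability: n = 38/81 = 0.4691; r_38 = n·r/(1+(n−1)r) ≈ 0.4130
Length factor from the short form to reach 0.51: n' = 0.51(1 − 0.4130) / [0.4130(1 − 0.51)] ≈ 1.4793
Items = 1.4793 × 38 ≈ 56.21 → 57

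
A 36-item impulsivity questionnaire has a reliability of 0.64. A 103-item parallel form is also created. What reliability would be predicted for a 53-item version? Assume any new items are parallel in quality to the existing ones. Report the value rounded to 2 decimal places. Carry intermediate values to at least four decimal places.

The 103-item form is not needed; work directly from the 36-item form with n = 53/36 = 1.4722.
r_{53} = n·r / (1 + (n − 1)·r) = 0.9422 / 1.3022 ≈ 0.7235

0.72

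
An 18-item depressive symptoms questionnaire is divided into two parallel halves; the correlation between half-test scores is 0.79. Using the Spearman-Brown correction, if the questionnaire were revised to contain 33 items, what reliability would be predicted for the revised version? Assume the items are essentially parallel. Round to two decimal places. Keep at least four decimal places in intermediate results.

0.93

First correct the split-half correlation to full-test reliability: r_full = 2 × 0.79 / (1 + 0.79) ≈ 0.8827
Then adjust to 33 items: n = 33/18 = 1.8333
r_new = n·r_full / (1 + (n − 1)·r_full) = 1.6183 / 1.7356 ≈ 0.9324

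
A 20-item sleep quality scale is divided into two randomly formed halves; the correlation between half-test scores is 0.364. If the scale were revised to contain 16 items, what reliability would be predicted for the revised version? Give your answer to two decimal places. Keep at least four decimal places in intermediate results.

Full-test reliability from the split-half r: r_full = 2(0.364)/(1 + 0.364) = 0.5337
Length factor from 20 to 16 items: n = 16/20 = 0.8000
r_new = n·r_full / (1 + (n − 1)·r_full) = 0.4270 / 0.8933 ≈ 0.4780

0.48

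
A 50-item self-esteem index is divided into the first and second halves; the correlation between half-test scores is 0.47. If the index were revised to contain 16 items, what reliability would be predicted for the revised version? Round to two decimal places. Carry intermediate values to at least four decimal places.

Spearman-Brown correction (n = 2): r_full = 2·0.47/(1 + 0.47) = 0.6395
Then adjust to 16 items: n = 16/50 = 0.3200
r_new = n·r_full / (1 + (n − 1)·r_full) = 0.2046 / 0.5651 ≈ 0.3621

0.36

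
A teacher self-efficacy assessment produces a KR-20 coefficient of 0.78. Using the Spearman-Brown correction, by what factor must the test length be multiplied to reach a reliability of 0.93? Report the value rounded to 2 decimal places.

Invert Spearman-Brown to solve for n:
n = r*(1 − r) / [ r (1 − r*) ]
n = 0.93(1 − 0.78) / [0.78(1 − 0.93)]
  = 0.2046 / 0.0546 = 3.7473

3.75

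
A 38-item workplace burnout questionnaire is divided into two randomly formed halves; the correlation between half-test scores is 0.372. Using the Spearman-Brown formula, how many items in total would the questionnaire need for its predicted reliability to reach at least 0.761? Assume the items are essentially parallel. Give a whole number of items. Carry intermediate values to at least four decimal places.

r_full = 2(0.372)/(1 + 0.372) = 0.5423
n = r_tgt(1 − r_full) / [r_full(1 − r_tgt)] = 0.761 × 0.4577 / (0.5423 × 0.239) ≈ 2.6874
Required items = 2.6874 × 38 = 102.12, so 103 items.

103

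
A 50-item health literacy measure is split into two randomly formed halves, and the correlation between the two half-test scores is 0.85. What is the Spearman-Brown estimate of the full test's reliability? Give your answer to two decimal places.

r_full = 2r_hh / (1 + r_hh) = 2 × 0.85 / (1 + 0.85)
r_full = 1.7000 / 1.8500 ≈ 0.9189

0.92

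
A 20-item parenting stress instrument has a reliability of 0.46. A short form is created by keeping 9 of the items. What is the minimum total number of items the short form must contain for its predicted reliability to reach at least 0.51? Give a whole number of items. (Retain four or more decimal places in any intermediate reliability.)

25

Short-form reliability: n = 9/20 = 0.4500; r_9 = n·r/(1+(n−1)r) ≈ 0.2771
Length factor from the short form to reach 0.51: n' = 0.51(1 − 0.2771) / [0.2771(1 − 0.51)] ≈ 2.7153
Total items = 2.7153 × 9 = 24.44, rounded up to 25.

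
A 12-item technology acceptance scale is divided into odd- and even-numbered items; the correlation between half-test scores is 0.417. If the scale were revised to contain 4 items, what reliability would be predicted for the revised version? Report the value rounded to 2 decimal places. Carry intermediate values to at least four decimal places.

0.32

First correct the split-half correlation to full-test reliability: r_full = 2 × 0.417 / (1 + 0.417) ≈ 0.5886
Then adjust to 4 items: n = 4/12 = 0.3333
r_new = n·r_full / (1 + (n − 1)·r_full) = 0.1962 / 0.6076 ≈ 0.3229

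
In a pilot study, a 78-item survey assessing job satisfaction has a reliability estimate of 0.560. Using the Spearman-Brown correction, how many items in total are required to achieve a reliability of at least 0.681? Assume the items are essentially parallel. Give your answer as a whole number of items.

131

n = [0.681 × 0.440] / [0.560 × 0.319]
  = 0.299640 / 0.178640 = 1.6773
Items needed = n × 78 = 1.6773 × 78 ≈ 130.83 → round up to 131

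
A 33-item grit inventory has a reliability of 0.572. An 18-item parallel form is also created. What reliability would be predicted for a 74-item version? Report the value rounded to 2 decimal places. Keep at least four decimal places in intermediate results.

The 18-item form is not needed; work directly from the 33-item form with n = 74/33 = 2.2424.
r_{74} = n·r / (1 + (n − 1)·r) = 1.2827 / 1.7107 ≈ 0.7498

0.75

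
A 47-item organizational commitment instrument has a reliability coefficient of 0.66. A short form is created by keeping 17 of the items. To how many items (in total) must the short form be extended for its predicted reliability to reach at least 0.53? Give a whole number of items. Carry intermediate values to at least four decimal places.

Short-form reliability: n = 17/47 = 0.3617; r_17 = n·r/(1+(n−1)r) ≈ 0.4125
Length factor from the short form to reach 0.53: n' = 0.53(1 − 0.4125) / [0.4125(1 − 0.53)] ≈ 1.6061
Items = 1.6061 × 17 ≈ 27.30 → 28

28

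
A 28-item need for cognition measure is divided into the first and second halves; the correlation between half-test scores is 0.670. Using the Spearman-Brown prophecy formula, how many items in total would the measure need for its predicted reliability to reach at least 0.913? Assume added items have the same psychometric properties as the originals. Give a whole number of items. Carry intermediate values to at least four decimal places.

r_full = 2(0.670)/(1 + 0.670) = 0.8024
Solve Spearman-Brown for n: n = 0.913(1 − 0.8024) / [0.8024(1 − 0.913)] = 2.5843
Required items = 2.5843 × 28 = 72.36, so 73 items.

73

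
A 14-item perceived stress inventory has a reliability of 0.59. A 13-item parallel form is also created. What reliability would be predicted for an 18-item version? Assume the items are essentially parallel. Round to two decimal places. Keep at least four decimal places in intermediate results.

The 13-item form is not needed; work directly from the 14-item form with n = 18/14 = 1.2857.
r_{18} = n·r / (1 + (n − 1)·r) = 0.7586 / 1.1686 ≈ 0.6492

0.65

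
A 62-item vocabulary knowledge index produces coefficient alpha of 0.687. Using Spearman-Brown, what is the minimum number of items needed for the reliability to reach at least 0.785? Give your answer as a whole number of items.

104

Invert Spearman-Brown to solve for n:
n = r*(1 − r) / [ r (1 − r*) ]
n = 0.785(1 − 0.687) / [0.687(1 − 0.785)]
n = 0.245705 / 0.147705 ≈ 1.6635
1.6635 × 62 = 103.14 → 104 items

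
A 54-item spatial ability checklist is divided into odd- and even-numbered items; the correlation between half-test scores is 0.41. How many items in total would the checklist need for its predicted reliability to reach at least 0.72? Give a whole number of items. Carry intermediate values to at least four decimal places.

Corrected full-test reliability: r_full = 2 × 0.41 / (1 + 0.41) ≈ 0.5816
Solve Spearman-Brown for n: n = 0.72(1 − 0.5816) / [0.5816(1 − 0.72)] = 1.8499
Required items = 1.8499 × 54 = 99.89, so 100 items.

100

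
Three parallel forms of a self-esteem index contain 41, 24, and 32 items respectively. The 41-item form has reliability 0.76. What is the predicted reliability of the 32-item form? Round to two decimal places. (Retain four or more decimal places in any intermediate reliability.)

0.71

Only the ratio of lengths matters: n = 32/41 = 0.7805
r_{32} = n·r / (1 + (n − 1)·r) = 0.5932 / 0.8332 ≈ 0.7120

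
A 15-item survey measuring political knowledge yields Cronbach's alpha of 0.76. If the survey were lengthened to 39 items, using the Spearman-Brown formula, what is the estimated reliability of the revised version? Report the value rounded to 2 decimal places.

Length ratio n = 39/15 = 2.6
r_new = (2.6 × 0.76) / (1 + (2.6 − 1) × 0.76)
     = 1.9760 / 2.2160 = 0.8917

0.89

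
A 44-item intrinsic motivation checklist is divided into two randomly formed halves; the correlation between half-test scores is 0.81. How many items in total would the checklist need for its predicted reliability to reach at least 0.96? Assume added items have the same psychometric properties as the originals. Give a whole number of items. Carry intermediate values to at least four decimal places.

r_full = 2(0.81)/(1 + 0.81) = 0.8950
n = r_tgt(1 − r_full) / [r_full(1 − r_tgt)] = 0.96 × 0.1050 / (0.8950 × 0.04) ≈ 2.8156
Items = 2.8156 × 44 ≈ 123.89 → 124

124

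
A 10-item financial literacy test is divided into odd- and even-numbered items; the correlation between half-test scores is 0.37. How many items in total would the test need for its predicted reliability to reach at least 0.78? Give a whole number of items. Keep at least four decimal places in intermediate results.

r_full = 2(0.37)/(1 + 0.37) = 0.5401
Solve Spearman-Brown for n: n = 0.78(1 − 0.5401) / [0.5401(1 − 0.78)] = 3.0190
Required items = 3.0190 × 10 = 30.19, so 31 items.

31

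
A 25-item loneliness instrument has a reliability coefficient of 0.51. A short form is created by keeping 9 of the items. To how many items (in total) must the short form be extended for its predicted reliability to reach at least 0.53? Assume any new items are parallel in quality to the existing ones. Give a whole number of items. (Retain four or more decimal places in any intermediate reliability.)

Short-form reliability: n = 9/25 = 0.3600; r_9 = n·r/(1+(n−1)r) ≈ 0.2726
Then solve for n' with r_old = 0.2726, r_target = 0.53: n' = 0.53(1 − 0.2726)/[0.2726(1 − 0.53)] = 3.0090
Total items = 3.0090 × 9 = 27.08, rounded up to 28.

28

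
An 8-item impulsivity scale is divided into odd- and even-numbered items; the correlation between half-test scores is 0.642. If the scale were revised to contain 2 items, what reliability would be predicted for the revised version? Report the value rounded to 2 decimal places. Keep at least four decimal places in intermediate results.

0.47

First correct the split-half correlation to full-test reliability: r_full = 2 × 0.642 / (1 + 0.642) ≈ 0.7820
Then adjust to 2 items: n = 2/8 = 0.2500
r_new = n·r_full / (1 + (n − 1)·r_full) = 0.1955 / 0.4135 ≈ 0.4728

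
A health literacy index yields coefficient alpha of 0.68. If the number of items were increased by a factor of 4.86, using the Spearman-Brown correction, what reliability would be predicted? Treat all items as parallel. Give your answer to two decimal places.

0.91

r_new = 4.86·0.68 / [1 + (4.86 − 1)·0.68]
     = 3.3048 / 3.6248 = 0.9117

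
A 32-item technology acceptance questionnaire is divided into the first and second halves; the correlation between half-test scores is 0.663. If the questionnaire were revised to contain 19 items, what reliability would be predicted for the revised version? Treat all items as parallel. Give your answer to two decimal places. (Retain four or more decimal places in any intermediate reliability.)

0.70

Full-test reliability from the split-half r: r_full = 2(0.663)/(1 + 0.663) = 0.7974
Then adjust to 19 items: n = 19/32 = 0.5938
r_new = n·r_full / (1 + (n − 1)·r_full) = 0.4735 / 0.6761 ≈ 0.7003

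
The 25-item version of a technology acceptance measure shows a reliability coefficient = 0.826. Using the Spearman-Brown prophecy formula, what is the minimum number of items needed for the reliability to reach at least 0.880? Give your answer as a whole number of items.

Spearman-Brown solved for the length factor n:
n = r*(1 − r) / [ r (1 − r*) ]
n = 0.880 × (1 − 0.826) / [ 0.826 × (1 − 0.880) ]
n = 0.153120 / 0.099120 ≈ 1.5448
Items needed = n × 25 = 1.5448 × 25 ≈ 38.62 → round up to 39

39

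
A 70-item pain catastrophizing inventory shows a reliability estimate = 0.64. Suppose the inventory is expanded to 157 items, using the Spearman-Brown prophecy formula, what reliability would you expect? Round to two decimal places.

0.80

n = 157/70 = 2.2429
r_new = 2.2429·0.64 / [1 + (2.2429 − 1)·0.64]
     = 1.4355 / 1.7955 = 0.7995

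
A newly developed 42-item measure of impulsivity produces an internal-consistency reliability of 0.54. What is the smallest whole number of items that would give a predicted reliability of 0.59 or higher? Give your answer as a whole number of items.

Spearman-Brown solved for the length factor n:
n = r*(1 − r) / [ r (1 − r*) ]
n = 0.59 × (1 − 0.54) / [ 0.54 × (1 − 0.59) ]
n = 0.2714 / 0.2214 ≈ 1.2258
So the test needs 1.2258 × 42 ≈ 51.48 items; rounding up, 52.

52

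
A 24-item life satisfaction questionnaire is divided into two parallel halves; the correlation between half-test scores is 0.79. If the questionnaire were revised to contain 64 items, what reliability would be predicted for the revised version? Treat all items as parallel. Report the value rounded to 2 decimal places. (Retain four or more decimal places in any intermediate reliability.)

0.95

Full-test reliability from the split-half r: r_full = 2(0.79)/(1 + 0.79) = 0.8827
Length factor from 24 to 64 items: n = 64/24 = 2.6667
r_new = n·r_full / (1 + (n − 1)·r_full) = 2.3539 / 2.4712 ≈ 0.9525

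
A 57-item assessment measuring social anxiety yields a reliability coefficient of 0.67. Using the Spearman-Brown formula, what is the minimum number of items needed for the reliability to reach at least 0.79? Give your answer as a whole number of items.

Rearranging the Spearman-Brown formula for n,
n = r_target (1 − r_old) / [ r_old (1 − r_target) ]
n = 0.79 × (1 − 0.67) / [ 0.67 × (1 − 0.79) ]
n = 0.2607 / 0.1407 ≈ 1.8529
So the test needs 1.8529 × 57 ≈ 105.62 items; rounding up, 106.

106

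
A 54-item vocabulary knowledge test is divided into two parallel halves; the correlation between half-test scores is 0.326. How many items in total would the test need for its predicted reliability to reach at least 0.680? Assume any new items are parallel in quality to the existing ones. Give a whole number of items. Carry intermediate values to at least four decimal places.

119

r_full = 2(0.326)/(1 + 0.326) = 0.4917
Solve Spearman-Brown for n: n = 0.680(1 − 0.4917) / [0.4917(1 − 0.680)] = 2.1967
Items = 2.1967 × 54 ≈ 118.62 → 119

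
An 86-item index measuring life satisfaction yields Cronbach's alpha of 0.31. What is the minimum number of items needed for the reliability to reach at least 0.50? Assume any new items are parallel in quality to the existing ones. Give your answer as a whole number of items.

192

Spearman-Brown solved for the length factor n:
n = r*(1 − r) / [ r (1 − r*) ]
n = 0.50 × (1 − 0.31) / [ 0.31 × (1 − 0.50) ]
  = 0.3450 / 0.1550 = 2.2258
So the test needs 2.2258 × 86 ≈ 191.42 items; rounding up, 192.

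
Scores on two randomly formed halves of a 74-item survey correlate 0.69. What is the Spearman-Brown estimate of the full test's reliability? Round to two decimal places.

The full test is twice the length of either half (n = 2).
r_full = 2r_hh / (1 + r_hh) = 2 × 0.69 / (1 + 0.69)
r_full = 1.3800 / 1.6900 ≈ 0.8166

0.82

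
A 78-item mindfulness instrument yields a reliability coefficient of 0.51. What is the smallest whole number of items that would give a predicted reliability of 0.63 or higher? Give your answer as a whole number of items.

n = [0.63 × 0.49] / [0.51 × 0.37]
  = 0.3087 / 0.1887 = 1.6359
So the test needs 1.6359 × 78 ≈ 127.60 items; rounding up, 128.

128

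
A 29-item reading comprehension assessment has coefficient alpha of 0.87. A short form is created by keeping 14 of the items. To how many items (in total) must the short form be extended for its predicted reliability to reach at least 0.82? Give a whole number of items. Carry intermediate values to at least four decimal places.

20

First, r for the 14-item form: n = 14/29 = 0.4828, so r_14 = 0.4828·0.87/(1 + (0.4828 − 1)·0.87) = 0.7637
Then solve for n' with r_old = 0.7637, r_target = 0.82: n' = 0.82(1 − 0.7637)/[0.7637(1 − 0.82)] = 1.4096
Items = 1.4096 × 14 ≈ 19.73 → 20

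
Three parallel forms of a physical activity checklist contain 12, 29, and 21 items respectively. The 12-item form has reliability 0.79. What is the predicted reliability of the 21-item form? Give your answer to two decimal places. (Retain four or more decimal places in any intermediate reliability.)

0.87

The 29-item form is not needed; work directly from the 12-item form with n = 21/12 = 1.7500.
r_{21} = n·r / (1 + (n − 1)·r) = 1.3825 / 1.5925 ≈ 0.8681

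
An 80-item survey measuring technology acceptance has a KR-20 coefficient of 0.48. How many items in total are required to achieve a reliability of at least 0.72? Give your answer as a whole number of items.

n = 0.72 × (1 − 0.48) / [ 0.48 × (1 − 0.72) ]
n = 0.3744 / 0.1344 ≈ 2.7857
So the test needs 2.7857 × 80 ≈ 222.86 items; rounding up, 223.

223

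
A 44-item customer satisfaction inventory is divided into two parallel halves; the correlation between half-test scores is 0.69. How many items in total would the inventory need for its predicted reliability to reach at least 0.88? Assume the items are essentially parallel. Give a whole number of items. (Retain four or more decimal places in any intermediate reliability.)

73

r_full = 2(0.69)/(1 + 0.69) = 0.8166
n = r_tgt(1 − r_full) / [r_full(1 − r_tgt)] = 0.88 × 0.1834 / (0.8166 × 0.12) ≈ 1.6470
Items = 1.6470 × 44 ≈ 72.47 → 73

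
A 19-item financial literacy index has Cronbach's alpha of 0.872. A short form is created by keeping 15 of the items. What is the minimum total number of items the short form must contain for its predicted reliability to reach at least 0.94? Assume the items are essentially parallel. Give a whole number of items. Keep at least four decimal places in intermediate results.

44

Short-form reliability: n = 15/19 = 0.7895; r_15 = n·r/(1+(n−1)r) ≈ 0.8432
Then solve for n' with r_old = 0.8432, r_target = 0.94: n' = 0.94(1 − 0.8432)/[0.8432(1 − 0.94)] = 2.9133
Total items = 2.9133 × 15 = 43.70, rounded up to 44.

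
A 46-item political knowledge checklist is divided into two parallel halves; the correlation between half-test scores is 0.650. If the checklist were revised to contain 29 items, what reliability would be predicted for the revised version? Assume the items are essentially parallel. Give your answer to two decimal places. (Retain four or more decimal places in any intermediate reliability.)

Full-test reliability from the split-half r: r_full = 2(0.650)/(1 + 0.650) = 0.7879
Then adjust to 29 items: n = 29/46 = 0.6304
r_new = n·r_full / (1 + (n − 1)·r_full) = 0.4967 / 0.7088 ≈ 0.7008

0.70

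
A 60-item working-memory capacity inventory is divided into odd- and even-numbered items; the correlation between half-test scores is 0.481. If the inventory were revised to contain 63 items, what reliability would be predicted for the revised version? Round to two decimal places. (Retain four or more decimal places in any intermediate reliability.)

0.66

Spearman-Brown correction (n = 2): r_full = 2·0.481/(1 + 0.481) = 0.6496
Length factor from 60 to 63 items: n = 63/60 = 1.0500
r_new = n·r_full / (1 + (n − 1)·r_full) = 0.6821 / 1.0325 ≈ 0.6606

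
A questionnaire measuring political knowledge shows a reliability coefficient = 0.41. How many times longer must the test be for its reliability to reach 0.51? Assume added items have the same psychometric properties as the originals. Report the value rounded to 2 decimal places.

1.50

n = 0.51(1 − 0.41) / [0.41(1 − 0.51)]
n = 0.3009 / 0.2009 ≈ 1.4978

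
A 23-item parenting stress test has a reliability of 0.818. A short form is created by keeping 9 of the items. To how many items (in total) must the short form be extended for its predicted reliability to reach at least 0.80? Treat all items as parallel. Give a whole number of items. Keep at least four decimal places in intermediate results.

Short-form reliability: n = 9/23 = 0.3913; r_9 = n·r/(1+(n−1)r) ≈ 0.6375
Length factor from the short form to reach 0.80: n' = 0.80(1 − 0.6375) / [0.6375(1 − 0.80)] ≈ 2.2745
Items = 2.2745 × 9 ≈ 20.47 → 21

21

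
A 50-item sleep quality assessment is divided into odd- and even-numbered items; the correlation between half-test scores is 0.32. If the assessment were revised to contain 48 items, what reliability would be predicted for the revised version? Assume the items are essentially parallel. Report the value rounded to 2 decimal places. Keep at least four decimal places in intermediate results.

Full-test reliability from the split-half r: r_full = 2(0.32)/(1 + 0.32) = 0.4848
Then adjust to 48 items: n = 48/50 = 0.9600
r_new = n·r_full / (1 + (n − 1)·r_full) = 0.4654 / 0.9806 ≈ 0.4746

0.47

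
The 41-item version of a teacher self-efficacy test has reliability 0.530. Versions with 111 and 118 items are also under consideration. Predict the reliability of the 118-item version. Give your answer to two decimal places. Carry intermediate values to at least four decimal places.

Only the ratio of lengths matters: n = 118/41 = 2.8780
r_{118} = n·r / (1 + (n − 1)·r) = 1.5253 / 1.9953 ≈ 0.7644

0.76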